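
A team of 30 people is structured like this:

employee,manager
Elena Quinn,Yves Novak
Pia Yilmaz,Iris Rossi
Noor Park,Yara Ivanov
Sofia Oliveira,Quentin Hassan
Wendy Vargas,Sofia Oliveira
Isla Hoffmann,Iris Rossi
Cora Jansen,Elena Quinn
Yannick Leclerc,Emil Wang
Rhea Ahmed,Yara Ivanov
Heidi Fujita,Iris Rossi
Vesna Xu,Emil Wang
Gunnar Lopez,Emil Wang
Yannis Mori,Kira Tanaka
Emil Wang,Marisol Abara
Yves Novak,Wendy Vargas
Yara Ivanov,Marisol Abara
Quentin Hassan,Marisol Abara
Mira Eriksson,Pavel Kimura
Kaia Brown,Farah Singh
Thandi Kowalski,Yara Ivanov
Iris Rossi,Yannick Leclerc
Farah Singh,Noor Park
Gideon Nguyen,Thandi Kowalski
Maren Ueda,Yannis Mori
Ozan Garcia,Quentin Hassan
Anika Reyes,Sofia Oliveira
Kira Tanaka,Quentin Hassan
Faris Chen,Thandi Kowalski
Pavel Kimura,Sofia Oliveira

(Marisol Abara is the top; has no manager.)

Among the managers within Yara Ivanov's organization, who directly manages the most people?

Yara Ivanov

Direct-report counts within Yara Ivanov's organization: Yara Ivanov has 3; Thandi Kowalski has 2; Noor Park has 1; Farah Singh has 1. The largest is 3, held by Yara Ivanov.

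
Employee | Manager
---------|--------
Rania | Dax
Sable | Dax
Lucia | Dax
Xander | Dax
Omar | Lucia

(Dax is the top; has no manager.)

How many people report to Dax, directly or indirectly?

Dax directly manages Rania, Sable, Lucia, Xander. Rania has no reports. Sable has no reports. Under Lucia: Omar (1). Xander has no reports. So Dax's organization is 4 direct reports plus everyone under them: 1 + 1 + 2 + 1 = 5.

5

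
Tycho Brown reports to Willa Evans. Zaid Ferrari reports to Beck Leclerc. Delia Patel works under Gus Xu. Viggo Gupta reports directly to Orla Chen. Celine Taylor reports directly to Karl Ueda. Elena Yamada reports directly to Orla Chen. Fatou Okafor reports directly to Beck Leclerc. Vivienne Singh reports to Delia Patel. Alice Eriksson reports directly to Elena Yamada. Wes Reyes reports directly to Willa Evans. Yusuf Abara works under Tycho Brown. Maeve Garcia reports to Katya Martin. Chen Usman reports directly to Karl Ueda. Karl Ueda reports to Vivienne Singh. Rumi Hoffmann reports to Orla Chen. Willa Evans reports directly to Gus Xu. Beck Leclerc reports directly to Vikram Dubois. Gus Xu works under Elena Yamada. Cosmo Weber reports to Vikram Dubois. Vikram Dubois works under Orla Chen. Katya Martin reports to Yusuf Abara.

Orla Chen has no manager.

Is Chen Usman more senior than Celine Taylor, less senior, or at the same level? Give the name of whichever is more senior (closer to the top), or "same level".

same level

Both Chen Usman and Celine Taylor are 6 levels below Orla Chen.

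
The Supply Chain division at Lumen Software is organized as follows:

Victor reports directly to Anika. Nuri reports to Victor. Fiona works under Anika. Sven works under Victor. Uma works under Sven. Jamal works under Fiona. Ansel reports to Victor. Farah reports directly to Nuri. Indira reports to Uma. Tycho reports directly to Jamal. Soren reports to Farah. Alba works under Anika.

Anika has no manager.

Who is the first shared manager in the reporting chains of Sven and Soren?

Victor

Sven's chain of managers is Victor, Anika. Soren's chain of managers is Farah, Nuri, Victor, Anika. The first manager that appears in both chains is Victor.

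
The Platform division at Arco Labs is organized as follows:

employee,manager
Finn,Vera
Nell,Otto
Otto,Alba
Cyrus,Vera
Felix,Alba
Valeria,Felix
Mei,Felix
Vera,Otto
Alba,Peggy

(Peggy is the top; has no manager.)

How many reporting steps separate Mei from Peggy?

Chain from Mei up to Peggy: Mei → Felix → Alba → Peggy. That is 3 steps up, so Mei is 3 levels below Peggy.

3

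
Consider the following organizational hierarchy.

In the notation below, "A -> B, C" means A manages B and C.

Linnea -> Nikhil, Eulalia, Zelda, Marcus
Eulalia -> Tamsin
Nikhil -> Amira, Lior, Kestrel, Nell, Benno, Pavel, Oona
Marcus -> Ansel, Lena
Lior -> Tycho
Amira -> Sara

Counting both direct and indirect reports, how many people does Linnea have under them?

16

Linnea directly manages Nikhil, Eulalia, Zelda, Marcus. Under Nikhil: Oona, Pavel, Benno, Nell, Kestrel, Lior, Tycho, Amira, Sara (9). Under Eulalia: Tamsin (1). Zelda has no reports. Under Marcus: Lena, Ansel (2). So Linnea's organization is 4 direct reports plus everyone under them: 10 + 2 + 1 + 3 = 16.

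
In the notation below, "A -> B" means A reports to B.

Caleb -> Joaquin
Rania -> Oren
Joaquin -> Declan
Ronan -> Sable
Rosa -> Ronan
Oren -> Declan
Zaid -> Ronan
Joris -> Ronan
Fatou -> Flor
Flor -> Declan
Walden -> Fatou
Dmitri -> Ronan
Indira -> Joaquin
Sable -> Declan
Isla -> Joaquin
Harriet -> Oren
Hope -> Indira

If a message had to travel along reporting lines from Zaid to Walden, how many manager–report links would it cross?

6

Zaid is 3 levels below Declan, and Walden is 3 levels below Declan (their lowest common manager). The shortest path runs up from Zaid to Declan and back down to Walden: 3 + 3 = 6 links.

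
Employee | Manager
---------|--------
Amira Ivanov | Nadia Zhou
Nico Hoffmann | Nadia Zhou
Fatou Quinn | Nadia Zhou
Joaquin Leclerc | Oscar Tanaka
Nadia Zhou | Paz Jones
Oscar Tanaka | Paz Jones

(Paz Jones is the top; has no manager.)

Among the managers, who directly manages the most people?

Nadia Zhou

Direct-report counts: Paz Jones has 2; Nadia Zhou has 3; Oscar Tanaka has 1. The largest is 3, held by Nadia Zhou.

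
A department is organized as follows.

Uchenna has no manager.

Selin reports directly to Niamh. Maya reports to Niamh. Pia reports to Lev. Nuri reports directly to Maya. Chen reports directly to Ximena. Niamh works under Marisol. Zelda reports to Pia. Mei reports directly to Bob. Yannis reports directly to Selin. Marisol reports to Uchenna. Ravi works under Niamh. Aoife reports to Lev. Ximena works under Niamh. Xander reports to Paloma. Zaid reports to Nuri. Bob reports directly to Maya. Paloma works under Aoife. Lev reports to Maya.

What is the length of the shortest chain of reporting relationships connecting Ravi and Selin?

Ravi is 1 level below Niamh, and Selin is 1 level below Niamh (their lowest common manager). The shortest path runs up from Ravi to Niamh and back down to Selin: 1 + 1 = 2 links.

2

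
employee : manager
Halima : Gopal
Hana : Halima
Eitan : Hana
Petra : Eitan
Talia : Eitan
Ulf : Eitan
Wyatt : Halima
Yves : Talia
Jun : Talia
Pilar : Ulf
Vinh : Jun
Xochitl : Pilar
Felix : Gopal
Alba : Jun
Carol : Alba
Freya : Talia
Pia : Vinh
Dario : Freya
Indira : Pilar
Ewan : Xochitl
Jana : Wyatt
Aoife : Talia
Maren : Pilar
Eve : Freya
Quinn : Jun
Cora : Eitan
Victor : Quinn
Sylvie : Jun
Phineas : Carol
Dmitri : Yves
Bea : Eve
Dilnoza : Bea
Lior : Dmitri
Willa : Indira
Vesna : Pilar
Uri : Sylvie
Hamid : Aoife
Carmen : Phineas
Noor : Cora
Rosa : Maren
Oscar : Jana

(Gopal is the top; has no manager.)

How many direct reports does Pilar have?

4

Pilar directly manages Xochitl, Indira, Maren, Vesna. That is 4 direct reports.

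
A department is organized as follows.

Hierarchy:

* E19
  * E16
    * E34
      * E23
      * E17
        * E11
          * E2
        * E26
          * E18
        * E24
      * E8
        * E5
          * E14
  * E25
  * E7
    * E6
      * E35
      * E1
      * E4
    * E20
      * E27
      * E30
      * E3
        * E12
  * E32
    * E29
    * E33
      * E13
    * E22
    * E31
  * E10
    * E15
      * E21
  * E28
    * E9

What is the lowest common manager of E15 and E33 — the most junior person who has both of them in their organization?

E15's chain of managers is E10, E19. E33's chain of managers is E32, E19. The first manager that appears in both chains is E19.

E19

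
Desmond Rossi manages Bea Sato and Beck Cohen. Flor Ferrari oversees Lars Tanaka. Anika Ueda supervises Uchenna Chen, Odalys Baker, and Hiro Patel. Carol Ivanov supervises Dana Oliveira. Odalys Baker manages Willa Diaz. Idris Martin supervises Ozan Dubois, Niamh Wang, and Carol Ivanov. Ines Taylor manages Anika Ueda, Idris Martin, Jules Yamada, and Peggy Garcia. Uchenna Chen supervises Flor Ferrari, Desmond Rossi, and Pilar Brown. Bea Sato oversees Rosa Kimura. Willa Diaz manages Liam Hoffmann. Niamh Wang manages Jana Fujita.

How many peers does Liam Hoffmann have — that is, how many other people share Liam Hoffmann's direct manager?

Liam Hoffmann reports to Willa Diaz, and Willa Diaz has no other direct reports. Liam Hoffmann has 0 peers.

0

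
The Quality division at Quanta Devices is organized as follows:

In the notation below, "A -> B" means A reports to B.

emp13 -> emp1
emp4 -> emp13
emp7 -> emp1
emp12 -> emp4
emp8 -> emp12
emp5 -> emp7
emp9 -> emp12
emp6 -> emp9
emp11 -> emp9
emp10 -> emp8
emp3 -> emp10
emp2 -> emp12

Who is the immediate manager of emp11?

emp9

emp11 reports directly to emp9.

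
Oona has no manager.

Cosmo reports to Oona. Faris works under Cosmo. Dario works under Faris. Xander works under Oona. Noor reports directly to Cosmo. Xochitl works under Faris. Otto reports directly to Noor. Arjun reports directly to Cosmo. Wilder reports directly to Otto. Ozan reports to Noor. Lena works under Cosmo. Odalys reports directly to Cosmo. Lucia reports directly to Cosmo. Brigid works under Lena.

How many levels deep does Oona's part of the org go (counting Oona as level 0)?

4

The longest chain under Oona runs Oona → Cosmo → Noor → Otto → Wilder, which is 4 levels below Oona.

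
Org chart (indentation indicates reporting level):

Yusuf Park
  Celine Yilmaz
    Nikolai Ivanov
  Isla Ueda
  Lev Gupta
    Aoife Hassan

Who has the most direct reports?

Yusuf Park

Direct-report counts: Yusuf Park has 3; Lev Gupta has 1; Celine Yilmaz has 1. The largest is 3, held by Yusuf Park.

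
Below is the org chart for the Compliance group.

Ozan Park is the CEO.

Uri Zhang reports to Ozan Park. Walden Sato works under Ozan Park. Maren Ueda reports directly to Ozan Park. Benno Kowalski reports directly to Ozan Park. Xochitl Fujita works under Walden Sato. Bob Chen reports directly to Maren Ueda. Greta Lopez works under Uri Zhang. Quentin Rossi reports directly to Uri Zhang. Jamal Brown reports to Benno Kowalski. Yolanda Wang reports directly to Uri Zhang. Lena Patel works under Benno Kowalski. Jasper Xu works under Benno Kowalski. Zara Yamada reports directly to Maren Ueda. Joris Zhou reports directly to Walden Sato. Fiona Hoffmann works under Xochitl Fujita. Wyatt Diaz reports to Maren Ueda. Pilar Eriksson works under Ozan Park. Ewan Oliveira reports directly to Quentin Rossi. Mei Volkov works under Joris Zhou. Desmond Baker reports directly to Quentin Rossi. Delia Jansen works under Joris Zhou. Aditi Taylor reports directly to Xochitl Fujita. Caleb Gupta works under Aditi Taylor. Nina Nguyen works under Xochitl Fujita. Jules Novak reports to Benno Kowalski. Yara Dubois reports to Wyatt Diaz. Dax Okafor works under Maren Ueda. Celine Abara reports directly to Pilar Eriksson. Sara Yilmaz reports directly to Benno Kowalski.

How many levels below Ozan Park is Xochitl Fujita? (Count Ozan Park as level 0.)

2

Chain from Xochitl Fujita up to Ozan Park: Xochitl Fujita → Walden Sato → Ozan Park. That is 2 steps up, so Xochitl Fujita is 2 levels below Ozan Park.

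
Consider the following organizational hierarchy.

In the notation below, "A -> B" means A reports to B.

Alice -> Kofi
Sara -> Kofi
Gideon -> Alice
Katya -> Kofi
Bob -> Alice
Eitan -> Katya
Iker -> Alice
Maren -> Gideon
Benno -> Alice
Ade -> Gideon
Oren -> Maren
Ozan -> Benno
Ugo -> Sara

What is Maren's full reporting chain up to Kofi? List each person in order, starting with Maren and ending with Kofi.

Maren -> Gideon -> Alice -> Kofi

Maren reports to Gideon. Gideon reports to Alice. Alice reports to Kofi. Kofi is at the top.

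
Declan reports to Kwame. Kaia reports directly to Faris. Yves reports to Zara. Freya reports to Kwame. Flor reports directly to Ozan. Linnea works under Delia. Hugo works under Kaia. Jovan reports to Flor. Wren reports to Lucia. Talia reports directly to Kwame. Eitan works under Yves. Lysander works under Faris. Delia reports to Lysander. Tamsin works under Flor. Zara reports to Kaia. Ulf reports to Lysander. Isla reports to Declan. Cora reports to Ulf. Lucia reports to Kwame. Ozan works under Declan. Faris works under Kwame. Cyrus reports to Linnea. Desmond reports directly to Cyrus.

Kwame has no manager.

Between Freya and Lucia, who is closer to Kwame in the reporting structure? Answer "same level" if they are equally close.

same level

Both Freya and Lucia are 1 level below Kwame.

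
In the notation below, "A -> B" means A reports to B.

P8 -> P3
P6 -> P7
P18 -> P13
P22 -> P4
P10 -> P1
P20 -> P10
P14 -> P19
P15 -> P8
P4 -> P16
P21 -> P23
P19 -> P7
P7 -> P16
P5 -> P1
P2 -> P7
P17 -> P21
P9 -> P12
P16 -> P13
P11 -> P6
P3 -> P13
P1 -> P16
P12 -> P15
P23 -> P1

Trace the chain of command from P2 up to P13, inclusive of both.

P2 reports to P7. P7 reports to P16. P16 reports to P13. P13 is at the top.

P2 -> P7 -> P16 -> P13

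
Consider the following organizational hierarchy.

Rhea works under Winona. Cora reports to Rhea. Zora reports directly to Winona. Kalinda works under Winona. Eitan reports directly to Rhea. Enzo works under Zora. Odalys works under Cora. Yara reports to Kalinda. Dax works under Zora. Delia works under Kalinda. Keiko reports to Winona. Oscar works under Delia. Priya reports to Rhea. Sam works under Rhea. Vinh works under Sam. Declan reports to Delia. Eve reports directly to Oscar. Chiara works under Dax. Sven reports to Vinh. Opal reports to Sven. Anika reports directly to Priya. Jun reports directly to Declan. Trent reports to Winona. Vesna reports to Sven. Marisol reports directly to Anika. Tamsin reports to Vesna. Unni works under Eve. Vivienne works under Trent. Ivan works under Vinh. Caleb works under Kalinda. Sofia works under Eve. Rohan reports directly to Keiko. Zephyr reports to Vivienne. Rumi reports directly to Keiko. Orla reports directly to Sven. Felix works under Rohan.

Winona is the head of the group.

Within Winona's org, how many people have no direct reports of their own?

17

The people in Winona's organization with no one reporting to them are Zephyr, Rumi, Felix, Caleb, Jun, Sofia, Unni, Yara, Chiara, Enzo, Ivan, Orla, Tamsin, Opal, Marisol, Eitan, Odalys. That is 17.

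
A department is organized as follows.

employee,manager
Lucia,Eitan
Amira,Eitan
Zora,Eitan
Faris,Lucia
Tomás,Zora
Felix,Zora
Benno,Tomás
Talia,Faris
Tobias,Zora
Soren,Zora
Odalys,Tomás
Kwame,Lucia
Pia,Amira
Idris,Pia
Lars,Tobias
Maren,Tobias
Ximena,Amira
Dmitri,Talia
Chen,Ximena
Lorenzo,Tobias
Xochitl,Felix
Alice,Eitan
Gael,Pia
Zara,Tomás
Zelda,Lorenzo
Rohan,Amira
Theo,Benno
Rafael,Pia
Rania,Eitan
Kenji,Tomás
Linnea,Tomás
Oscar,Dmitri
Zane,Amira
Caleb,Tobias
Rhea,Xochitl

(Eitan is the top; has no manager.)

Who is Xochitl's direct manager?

Felix

Xochitl reports directly to Felix.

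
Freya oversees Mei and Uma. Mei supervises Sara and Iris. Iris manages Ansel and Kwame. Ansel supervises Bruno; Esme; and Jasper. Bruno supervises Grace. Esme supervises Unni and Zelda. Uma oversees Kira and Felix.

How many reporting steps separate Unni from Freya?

5

Chain from Unni up to Freya: Unni → Esme → Ansel → Iris → Mei → Freya. That is 5 steps up, so Unni is 5 levels below Freya.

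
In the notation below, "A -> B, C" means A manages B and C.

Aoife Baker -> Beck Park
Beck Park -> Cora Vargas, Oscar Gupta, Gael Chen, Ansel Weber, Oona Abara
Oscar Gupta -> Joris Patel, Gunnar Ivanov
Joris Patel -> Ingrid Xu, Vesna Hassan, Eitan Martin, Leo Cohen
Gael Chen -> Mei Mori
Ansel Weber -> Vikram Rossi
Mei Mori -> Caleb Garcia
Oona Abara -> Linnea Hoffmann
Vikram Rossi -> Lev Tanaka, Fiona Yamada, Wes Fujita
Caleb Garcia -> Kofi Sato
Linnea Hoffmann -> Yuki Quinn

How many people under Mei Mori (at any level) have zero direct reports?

The only person in Mei Mori's organization with no one reporting to them is Kofi Sato. That is 1.

1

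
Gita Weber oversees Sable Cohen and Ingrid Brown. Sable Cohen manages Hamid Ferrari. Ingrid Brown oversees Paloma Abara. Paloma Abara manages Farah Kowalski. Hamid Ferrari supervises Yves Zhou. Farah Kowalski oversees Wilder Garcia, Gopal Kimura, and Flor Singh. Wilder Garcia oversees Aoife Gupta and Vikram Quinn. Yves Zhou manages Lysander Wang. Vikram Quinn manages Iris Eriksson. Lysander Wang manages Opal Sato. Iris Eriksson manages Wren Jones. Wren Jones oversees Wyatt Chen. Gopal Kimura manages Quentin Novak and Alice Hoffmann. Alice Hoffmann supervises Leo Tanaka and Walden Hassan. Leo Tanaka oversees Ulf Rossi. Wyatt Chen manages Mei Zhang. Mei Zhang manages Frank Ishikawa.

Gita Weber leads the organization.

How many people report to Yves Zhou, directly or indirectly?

Yves Zhou directly manages Lysander Wang. Under Lysander Wang: Opal Sato (1). That's 2 in total.

2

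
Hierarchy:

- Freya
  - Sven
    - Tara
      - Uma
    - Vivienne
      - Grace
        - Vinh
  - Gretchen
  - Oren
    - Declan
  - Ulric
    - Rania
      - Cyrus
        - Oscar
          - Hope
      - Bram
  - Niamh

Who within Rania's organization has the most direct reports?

Direct-report counts within Rania's organization: Rania has 2; Cyrus has 1; Oscar has 1. The largest is 2, held by Rania.

Rania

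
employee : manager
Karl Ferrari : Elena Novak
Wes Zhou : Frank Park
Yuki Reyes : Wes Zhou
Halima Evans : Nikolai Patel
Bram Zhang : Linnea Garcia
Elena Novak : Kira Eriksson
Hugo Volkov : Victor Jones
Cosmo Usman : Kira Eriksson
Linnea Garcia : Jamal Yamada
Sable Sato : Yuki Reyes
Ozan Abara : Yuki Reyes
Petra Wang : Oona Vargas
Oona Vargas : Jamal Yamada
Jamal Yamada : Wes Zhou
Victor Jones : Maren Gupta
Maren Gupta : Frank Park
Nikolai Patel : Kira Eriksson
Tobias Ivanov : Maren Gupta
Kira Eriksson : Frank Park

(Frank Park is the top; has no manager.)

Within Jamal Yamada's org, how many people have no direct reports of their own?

The people in Jamal Yamada's organization with no one reporting to them are Bram Zhang, Petra Wang. That is 2.

2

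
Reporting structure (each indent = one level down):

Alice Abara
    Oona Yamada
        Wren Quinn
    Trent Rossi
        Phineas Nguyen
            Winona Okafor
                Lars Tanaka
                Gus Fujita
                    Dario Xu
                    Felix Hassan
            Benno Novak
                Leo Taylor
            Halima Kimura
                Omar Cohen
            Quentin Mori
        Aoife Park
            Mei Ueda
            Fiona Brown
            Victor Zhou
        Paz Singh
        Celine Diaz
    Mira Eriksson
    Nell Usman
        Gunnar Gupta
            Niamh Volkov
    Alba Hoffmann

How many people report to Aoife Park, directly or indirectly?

Aoife Park directly manages Mei Ueda, Fiona Brown, Victor Zhou. Mei Ueda has no reports. Fiona Brown has no reports. Victor Zhou has no reports. So Aoife Park's organization is 3 direct reports plus everyone under them: 1 + 1 + 1 = 3.

3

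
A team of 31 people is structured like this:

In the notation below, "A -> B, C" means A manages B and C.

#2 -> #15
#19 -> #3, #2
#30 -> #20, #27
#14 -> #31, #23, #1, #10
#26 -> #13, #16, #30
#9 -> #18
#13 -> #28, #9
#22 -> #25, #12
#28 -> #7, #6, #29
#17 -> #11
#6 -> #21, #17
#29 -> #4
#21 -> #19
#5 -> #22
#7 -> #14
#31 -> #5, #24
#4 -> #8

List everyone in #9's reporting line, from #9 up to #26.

#9 reports to #13. #13 reports to #26. #26 is at the top.

#9 -> #13 -> #26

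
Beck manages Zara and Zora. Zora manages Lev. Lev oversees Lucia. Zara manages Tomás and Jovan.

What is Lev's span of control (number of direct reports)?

Lev directly manages Lucia. That is 1 direct report.

1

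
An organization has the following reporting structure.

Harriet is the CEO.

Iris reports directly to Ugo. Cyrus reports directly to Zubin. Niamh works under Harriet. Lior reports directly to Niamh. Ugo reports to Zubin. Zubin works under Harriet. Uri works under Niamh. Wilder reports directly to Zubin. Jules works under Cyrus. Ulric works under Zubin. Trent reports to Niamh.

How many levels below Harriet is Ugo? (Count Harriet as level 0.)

2

Chain from Ugo up to Harriet: Ugo → Zubin → Harriet. That is 2 steps up, so Ugo is 2 levels below Harriet.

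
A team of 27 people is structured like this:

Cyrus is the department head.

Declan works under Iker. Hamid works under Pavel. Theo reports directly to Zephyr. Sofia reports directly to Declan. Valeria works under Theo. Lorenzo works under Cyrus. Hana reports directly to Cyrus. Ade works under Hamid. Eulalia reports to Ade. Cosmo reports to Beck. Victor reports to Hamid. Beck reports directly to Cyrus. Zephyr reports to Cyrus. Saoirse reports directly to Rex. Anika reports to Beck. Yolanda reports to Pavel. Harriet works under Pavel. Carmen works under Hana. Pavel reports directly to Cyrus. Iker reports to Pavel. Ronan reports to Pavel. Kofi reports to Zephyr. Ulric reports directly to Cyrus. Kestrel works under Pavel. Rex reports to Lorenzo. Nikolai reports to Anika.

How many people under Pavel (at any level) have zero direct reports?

7

The people in Pavel's organization with no one reporting to them are Harriet, Eulalia, Victor, Ronan, Yolanda, Kestrel, Sofia. That is 7.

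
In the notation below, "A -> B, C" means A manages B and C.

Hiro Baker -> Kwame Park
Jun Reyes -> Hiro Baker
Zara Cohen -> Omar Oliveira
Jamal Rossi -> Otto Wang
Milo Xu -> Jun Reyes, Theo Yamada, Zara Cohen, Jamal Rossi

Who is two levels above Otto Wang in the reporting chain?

Otto Wang reports to Jamal Rossi, and Jamal Rossi reports to Milo Xu. So Otto Wang's skip-level manager is Milo Xu.

Milo Xu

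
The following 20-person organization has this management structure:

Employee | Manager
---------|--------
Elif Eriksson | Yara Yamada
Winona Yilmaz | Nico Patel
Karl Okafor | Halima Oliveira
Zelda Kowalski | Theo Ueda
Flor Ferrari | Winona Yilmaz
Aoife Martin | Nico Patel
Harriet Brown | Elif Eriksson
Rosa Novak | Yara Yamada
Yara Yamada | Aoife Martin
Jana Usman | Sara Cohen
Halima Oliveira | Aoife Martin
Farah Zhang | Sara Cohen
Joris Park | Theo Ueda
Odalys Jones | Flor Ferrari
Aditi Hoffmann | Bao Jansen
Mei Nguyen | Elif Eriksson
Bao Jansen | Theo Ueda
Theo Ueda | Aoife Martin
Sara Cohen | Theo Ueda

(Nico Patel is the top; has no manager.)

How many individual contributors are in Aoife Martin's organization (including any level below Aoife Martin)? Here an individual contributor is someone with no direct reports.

9

The people in Aoife Martin's organization with no one reporting to them are Karl Okafor, Joris Park, Aditi Hoffmann, Zelda Kowalski, Jana Usman, Farah Zhang, Rosa Novak, Harriet Brown, Mei Nguyen. That is 9.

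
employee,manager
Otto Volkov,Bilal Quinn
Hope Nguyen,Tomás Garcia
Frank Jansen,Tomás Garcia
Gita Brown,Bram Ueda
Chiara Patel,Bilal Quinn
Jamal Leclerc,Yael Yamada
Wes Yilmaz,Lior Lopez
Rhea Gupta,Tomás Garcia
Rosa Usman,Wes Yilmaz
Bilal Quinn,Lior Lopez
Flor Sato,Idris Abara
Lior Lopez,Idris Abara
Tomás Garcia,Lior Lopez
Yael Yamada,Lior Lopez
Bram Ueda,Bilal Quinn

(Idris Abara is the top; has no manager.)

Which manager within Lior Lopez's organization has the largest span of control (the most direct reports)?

Direct-report counts within Lior Lopez's organization: Lior Lopez has 4; Tomás Garcia has 3; Yael Yamada has 1; Bilal Quinn has 3; Bram Ueda has 1; Wes Yilmaz has 1. The largest is 4, held by Lior Lopez.

Lior Lopez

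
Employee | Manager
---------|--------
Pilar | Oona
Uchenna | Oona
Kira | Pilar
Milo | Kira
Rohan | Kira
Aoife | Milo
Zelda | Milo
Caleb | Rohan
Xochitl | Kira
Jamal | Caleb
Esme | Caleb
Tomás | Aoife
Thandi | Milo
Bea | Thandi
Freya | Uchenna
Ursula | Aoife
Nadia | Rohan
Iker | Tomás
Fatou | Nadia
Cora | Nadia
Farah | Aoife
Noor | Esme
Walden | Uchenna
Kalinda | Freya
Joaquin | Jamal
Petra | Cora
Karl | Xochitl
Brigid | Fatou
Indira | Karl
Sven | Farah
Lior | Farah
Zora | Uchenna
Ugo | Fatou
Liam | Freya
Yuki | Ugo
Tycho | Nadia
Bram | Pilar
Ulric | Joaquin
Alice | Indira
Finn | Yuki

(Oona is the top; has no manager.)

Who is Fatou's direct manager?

Fatou reports directly to Nadia.

Nadia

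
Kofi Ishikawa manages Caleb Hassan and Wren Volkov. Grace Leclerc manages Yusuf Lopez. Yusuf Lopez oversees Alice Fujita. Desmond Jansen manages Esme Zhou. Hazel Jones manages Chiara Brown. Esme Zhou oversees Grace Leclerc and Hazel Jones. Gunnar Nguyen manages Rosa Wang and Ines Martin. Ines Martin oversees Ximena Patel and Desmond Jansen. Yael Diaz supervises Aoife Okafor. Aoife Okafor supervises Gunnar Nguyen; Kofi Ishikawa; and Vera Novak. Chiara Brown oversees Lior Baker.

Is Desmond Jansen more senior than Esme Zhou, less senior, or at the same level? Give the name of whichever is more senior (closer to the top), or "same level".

Desmond Jansen

Desmond Jansen is 4 levels below Yael Diaz; Esme Zhou is 5. Desmond Jansen is higher.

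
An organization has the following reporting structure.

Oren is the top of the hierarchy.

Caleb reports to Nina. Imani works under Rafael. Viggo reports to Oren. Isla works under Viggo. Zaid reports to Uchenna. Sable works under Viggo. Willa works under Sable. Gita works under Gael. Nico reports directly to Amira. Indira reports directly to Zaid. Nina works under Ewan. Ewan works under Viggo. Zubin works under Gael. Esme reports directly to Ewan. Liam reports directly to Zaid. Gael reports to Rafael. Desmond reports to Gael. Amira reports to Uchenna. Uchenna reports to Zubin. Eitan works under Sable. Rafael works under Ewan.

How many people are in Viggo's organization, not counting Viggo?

Viggo directly manages Ewan, Isla, Sable. Under Ewan: Nina, Caleb, Esme, Rafael, Imani, Gael, Desmond, Gita, Zubin, Uchenna, Amira, Nico, Zaid, Liam, Indira (15). Isla has no reports. Under Sable: Eitan, Willa (2). So Viggo's organization is 3 direct reports plus everyone under them: 16 + 1 + 3 = 20.

20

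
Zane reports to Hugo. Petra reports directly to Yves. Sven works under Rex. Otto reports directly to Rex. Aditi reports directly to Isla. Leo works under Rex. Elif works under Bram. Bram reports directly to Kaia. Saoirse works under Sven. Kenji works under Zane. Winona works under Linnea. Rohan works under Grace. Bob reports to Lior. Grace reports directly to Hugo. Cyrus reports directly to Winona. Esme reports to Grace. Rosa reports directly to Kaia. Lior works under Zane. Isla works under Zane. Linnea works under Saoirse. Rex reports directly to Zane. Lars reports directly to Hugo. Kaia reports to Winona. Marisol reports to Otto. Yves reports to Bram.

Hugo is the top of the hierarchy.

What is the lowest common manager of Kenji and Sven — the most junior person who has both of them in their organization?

Zane

Kenji's chain of managers is Zane, Hugo. Sven's chain of managers is Rex, Zane, Hugo. The first manager that appears in both chains is Zane.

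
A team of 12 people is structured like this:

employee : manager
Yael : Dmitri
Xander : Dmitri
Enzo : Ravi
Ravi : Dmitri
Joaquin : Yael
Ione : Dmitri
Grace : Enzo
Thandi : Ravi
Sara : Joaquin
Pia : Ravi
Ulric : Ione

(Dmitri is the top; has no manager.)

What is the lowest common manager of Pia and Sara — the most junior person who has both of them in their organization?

Dmitri

Pia's chain of managers is Ravi, Dmitri. Sara's chain of managers is Joaquin, Yael, Dmitri. The first manager that appears in both chains is Dmitri.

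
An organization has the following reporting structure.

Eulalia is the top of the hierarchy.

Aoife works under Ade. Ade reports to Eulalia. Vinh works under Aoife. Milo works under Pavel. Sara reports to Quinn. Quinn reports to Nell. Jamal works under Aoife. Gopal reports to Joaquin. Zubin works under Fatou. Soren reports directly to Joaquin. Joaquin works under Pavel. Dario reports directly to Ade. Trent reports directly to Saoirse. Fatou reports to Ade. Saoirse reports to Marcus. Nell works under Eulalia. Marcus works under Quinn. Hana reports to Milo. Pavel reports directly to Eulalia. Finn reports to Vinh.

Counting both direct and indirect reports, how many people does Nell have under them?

5

Nell directly manages Quinn. Under Quinn: Marcus, Saoirse, Trent, Sara (4). That's 5 in total.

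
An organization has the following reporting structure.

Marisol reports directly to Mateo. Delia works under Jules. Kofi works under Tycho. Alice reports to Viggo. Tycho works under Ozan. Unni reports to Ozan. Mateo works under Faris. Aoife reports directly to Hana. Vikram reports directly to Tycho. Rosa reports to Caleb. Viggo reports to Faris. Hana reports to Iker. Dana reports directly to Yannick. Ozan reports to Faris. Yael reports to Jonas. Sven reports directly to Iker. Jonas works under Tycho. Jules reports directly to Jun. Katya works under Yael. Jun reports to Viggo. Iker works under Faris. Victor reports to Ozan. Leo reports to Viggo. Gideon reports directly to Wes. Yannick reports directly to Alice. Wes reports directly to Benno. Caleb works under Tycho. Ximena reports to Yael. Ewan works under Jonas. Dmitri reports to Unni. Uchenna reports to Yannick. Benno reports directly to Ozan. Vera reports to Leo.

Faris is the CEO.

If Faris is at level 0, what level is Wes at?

Chain from Wes up to Faris: Wes → Benno → Ozan → Faris. That is 3 steps up, so Wes is 3 levels below Faris.

3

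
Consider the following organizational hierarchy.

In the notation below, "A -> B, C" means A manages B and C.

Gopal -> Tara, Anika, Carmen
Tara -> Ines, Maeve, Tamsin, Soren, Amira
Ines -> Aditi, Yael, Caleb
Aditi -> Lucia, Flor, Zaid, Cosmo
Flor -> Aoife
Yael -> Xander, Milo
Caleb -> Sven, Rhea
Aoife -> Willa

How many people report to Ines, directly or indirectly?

13

Ines directly manages Aditi, Yael, Caleb. Under Aditi: Cosmo, Zaid, Flor, Aoife, Willa, Lucia (6). Under Yael: Milo, Xander (2). Under Caleb: Rhea, Sven (2). So Ines's organization is 3 direct reports plus everyone under them: 7 + 3 + 3 = 13.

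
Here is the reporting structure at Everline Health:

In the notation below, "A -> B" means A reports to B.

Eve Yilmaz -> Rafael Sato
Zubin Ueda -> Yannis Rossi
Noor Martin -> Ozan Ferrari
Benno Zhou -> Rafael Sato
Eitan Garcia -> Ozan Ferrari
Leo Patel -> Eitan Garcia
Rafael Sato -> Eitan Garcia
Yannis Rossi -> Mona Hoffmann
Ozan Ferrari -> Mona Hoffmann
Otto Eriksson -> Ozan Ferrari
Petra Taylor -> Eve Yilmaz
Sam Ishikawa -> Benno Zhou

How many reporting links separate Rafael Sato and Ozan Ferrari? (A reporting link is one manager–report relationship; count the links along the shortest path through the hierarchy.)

2

Rafael Sato is in Ozan Ferrari's organization: the chain from Rafael Sato up to Ozan Ferrari is Rafael Sato → Eitan Garcia → Ozan Ferrari, which is 2 links.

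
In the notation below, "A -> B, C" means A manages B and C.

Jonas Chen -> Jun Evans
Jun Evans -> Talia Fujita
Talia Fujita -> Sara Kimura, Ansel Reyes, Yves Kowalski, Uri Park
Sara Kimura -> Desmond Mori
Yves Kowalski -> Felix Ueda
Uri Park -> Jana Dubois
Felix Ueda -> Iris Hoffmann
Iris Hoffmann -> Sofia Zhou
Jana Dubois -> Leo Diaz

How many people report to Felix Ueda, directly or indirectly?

2

Felix Ueda directly manages Iris Hoffmann. Under Iris Hoffmann: Sofia Zhou (1). That's 2 in total.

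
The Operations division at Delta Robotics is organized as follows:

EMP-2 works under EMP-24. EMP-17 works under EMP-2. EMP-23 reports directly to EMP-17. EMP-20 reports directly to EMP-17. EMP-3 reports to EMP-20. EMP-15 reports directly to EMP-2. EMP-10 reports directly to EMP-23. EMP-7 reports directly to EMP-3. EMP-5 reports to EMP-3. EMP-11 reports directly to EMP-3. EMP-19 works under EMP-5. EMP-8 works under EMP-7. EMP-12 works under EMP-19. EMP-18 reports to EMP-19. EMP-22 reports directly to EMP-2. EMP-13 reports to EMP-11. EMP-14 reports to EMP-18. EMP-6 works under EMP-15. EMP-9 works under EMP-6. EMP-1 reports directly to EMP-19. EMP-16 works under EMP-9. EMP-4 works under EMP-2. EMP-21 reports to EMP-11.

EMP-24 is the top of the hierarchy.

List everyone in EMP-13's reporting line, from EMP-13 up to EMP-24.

EMP-13 -> EMP-11 -> EMP-3 -> EMP-20 -> EMP-17 -> EMP-2 -> EMP-24

EMP-13 reports to EMP-11. EMP-11 reports to EMP-3. EMP-3 reports to EMP-20. EMP-20 reports to EMP-17. EMP-17 reports to EMP-2. EMP-2 reports to EMP-24. EMP-24 is at the top.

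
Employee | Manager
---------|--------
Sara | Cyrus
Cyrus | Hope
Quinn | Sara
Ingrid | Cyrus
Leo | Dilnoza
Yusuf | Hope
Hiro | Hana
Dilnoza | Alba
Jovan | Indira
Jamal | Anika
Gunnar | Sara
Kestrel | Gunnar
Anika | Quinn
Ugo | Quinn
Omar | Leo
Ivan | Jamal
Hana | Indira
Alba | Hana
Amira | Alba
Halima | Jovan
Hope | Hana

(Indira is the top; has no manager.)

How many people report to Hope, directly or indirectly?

Hope directly manages Cyrus, Yusuf. Under Cyrus: Ingrid, Sara, Gunnar, Kestrel, Quinn, Ugo, Anika, Jamal, Ivan (9). Yusuf has no reports. So Hope's organization is 2 direct reports plus everyone under them: 10 + 1 = 11.

11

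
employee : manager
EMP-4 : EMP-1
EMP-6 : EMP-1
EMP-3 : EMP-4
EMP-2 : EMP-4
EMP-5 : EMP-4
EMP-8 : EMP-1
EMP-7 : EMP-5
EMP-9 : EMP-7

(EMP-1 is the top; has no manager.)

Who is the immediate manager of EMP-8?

EMP-8 reports directly to EMP-1.

EMP-1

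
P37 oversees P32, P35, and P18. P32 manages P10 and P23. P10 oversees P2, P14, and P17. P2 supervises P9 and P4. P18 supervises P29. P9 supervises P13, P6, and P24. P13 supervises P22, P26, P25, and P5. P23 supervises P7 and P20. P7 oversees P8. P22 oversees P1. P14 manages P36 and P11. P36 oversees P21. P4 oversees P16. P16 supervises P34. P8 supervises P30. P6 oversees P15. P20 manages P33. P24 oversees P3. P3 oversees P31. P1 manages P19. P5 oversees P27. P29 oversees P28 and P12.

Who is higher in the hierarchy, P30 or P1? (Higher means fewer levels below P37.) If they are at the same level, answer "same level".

P30

P30 is 5 levels below P37; P1 is 7. P30 is higher.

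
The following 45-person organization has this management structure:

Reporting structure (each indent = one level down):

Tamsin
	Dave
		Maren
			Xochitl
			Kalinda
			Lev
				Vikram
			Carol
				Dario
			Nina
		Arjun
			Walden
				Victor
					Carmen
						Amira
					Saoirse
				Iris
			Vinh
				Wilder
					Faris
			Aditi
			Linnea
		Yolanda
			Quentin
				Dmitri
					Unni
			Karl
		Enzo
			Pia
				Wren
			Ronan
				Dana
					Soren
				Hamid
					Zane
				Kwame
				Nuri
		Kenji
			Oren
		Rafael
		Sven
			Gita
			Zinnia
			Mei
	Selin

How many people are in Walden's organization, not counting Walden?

Walden directly manages Victor, Iris. Under Victor: Saoirse, Carmen, Amira (3). Iris has no reports. So Walden's organization is 2 direct reports plus everyone under them: 4 + 1 = 5.

5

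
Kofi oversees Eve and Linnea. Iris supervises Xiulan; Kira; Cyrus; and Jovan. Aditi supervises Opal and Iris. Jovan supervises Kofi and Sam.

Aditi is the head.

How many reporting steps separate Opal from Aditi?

1

Chain from Opal up to Aditi: Opal → Aditi. That is 1 step up, so Opal is 1 level below Aditi.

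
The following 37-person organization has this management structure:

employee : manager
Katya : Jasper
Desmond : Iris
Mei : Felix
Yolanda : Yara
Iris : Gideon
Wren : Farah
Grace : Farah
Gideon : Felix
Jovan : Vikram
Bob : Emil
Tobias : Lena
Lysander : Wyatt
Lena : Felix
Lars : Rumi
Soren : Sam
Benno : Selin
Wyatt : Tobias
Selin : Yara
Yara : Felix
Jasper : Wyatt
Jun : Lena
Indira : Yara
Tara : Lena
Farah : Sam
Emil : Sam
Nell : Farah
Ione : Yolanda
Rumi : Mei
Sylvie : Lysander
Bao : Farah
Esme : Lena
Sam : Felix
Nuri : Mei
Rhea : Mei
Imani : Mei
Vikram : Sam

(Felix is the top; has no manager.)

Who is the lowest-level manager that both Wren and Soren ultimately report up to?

Sam

Wren's chain of managers is Farah, Sam, Felix. Soren's chain of managers is Sam, Felix. The first manager that appears in both chains is Sam.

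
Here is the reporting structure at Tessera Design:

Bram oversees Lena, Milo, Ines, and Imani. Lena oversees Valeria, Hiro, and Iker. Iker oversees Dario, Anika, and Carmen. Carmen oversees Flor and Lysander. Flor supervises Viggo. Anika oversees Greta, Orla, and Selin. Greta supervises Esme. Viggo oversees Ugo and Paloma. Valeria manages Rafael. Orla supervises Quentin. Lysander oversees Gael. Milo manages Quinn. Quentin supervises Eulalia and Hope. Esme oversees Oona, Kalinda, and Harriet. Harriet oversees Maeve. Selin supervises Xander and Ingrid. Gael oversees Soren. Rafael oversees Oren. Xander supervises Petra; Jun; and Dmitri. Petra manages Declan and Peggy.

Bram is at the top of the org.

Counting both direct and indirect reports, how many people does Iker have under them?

Iker directly manages Carmen, Anika, Dario. Under Carmen: Lysander, Gael, Soren, Flor, Viggo, Ugo, Paloma (7). Under Anika: Selin, Ingrid, Xander, Dmitri, Jun, Petra, Peggy, Declan, Orla, Quentin, Hope, Eulalia, Greta, Esme, Kalinda, Harriet, Maeve, Oona (18). Dario has no reports. So Iker's organization is 3 direct reports plus everyone under them: 8 + 19 + 1 = 28.

28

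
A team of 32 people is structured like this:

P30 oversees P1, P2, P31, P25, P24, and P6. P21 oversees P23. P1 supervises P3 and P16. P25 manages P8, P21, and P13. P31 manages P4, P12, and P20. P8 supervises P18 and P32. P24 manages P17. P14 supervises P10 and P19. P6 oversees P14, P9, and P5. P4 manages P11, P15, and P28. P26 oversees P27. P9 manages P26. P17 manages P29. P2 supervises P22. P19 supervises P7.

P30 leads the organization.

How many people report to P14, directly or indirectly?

3

P14 directly manages P19, P10. Under P19: P7 (1). P10 has no reports. So P14's organization is 2 direct reports plus everyone under them: 2 + 1 = 3.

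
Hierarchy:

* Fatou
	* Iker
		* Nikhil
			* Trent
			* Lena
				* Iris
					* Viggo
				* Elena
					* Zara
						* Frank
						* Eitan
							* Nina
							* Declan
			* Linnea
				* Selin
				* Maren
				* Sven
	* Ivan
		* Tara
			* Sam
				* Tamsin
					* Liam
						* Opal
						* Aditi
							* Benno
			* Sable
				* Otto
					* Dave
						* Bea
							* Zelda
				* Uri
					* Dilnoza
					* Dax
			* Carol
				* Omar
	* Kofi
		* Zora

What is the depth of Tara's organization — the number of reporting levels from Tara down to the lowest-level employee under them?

The longest chain under Tara runs Tara → Sable → Otto → Dave → Bea → Zelda, which is 5 levels below Tara.

5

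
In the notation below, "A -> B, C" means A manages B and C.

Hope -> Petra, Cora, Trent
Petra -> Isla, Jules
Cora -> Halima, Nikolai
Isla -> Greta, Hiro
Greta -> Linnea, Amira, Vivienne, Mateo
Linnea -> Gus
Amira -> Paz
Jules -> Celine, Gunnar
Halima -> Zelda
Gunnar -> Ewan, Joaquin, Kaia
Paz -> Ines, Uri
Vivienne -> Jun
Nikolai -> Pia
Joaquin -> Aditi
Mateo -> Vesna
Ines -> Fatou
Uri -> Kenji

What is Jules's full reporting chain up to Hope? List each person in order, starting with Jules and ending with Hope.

Jules reports to Petra. Petra reports to Hope. Hope is at the top.

Jules -> Petra -> Hope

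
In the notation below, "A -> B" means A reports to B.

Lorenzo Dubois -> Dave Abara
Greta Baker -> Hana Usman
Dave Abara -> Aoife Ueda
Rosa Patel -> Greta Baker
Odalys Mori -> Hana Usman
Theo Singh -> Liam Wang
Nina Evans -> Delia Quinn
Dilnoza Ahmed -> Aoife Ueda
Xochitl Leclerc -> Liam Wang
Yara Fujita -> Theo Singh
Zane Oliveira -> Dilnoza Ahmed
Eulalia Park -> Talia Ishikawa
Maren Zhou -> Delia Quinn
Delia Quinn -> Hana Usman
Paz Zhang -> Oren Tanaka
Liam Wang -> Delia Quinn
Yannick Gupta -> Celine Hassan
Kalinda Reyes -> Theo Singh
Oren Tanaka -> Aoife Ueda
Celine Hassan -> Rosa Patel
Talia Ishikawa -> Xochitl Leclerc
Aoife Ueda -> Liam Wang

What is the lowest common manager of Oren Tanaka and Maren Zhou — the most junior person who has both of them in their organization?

Oren Tanaka's chain of managers is Aoife Ueda, Liam Wang, Delia Quinn, Hana Usman. Maren Zhou's chain of managers is Delia Quinn, Hana Usman. The first manager that appears in both chains is Delia Quinn.

Delia Quinn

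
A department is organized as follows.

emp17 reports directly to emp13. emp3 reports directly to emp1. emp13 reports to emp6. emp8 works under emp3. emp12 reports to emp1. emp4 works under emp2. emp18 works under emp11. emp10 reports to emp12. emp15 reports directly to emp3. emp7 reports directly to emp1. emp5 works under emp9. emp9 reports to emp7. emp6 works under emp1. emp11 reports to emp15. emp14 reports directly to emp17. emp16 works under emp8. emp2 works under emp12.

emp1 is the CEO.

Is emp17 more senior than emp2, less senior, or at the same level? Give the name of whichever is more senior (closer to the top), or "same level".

emp2

emp17 is 3 levels below emp1; emp2 is 2. emp2 is higher.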